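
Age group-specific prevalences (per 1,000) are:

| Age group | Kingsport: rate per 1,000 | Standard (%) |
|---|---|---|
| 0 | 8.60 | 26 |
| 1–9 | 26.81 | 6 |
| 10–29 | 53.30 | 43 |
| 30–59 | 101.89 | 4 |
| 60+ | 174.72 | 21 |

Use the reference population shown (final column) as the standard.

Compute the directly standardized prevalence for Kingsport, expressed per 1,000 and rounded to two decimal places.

Standard weights: 0.26, 0.06, 0.43, 0.04, 0.21.
Standardized rate: 0.2600×8.60 + 0.0600×26.81 + 0.4300×53.30 + 0.0400×101.89 + 0.2100×174.72 = 67.5304 per 1,000.

67.53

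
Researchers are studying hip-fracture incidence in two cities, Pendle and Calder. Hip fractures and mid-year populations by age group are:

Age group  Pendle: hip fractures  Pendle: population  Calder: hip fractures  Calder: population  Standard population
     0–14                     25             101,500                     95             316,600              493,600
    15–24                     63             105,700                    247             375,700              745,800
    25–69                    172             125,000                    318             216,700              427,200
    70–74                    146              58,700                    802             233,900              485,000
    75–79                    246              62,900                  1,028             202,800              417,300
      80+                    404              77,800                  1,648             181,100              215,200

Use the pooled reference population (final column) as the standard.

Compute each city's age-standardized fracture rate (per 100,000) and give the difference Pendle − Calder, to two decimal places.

-67.96

Age-specific rates per 100,000 for Pendle: 24.63, 59.60, 137.60, 248.72, 391.10, 519.28.
For Calder: 30.01, 65.74, 146.75, 342.88, 506.90, 909.99.
Standard total = 2,784,100; weights = 0.1773, 0.2679, 0.1534, 0.1742, 0.1499, 0.0773.
Pendle: 0.1773×24.63 + 0.2679×59.60 + 0.1534×137.60 + 0.1742×248.72 + 0.1499×391.10 + 0.0773×519.28 = 183.5337 per 100,000.
Calder: 0.1773×30.01 + 0.2679×65.74 + 0.1534×146.75 + 0.1742×342.88 + 0.1499×506.90 + 0.0773×909.99 = 251.4968 per 100,000.
Difference = 183.5337 − 251.4968 = -67.9631.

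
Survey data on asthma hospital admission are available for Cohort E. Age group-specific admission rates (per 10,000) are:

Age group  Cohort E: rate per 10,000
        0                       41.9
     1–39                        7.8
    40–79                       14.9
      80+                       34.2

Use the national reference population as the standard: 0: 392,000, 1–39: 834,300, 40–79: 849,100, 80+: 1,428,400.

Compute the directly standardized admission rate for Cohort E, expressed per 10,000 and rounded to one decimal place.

24.1

Standard total = 3,503,800; weights = 0.1119, 0.2381, 0.2423, 0.4077.
Standardized rate: 0.1119×41.9 + 0.2381×7.8 + 0.2423×14.9 + 0.4077×34.2 = 24.0982 per 10,000.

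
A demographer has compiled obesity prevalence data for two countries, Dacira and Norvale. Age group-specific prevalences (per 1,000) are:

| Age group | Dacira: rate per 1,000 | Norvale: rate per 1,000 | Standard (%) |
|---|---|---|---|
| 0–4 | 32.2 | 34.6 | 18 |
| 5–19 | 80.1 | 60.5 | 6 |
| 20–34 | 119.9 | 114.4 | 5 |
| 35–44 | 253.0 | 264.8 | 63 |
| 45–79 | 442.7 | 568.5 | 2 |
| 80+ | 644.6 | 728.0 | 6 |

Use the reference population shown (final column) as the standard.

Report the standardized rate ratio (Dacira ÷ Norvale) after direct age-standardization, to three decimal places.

0.941

Standard weights: 0.18, 0.06, 0.05, 0.63, 0.02, 0.06.
Dacira: 0.1800×32.2 + 0.0600×80.1 + 0.0500×119.9 + 0.6300×253.0 + 0.0200×442.7 + 0.0600×644.6 = 223.5170 per 1,000.
Norvale: 0.1800×34.6 + 0.0600×60.5 + 0.0500×114.4 + 0.6300×264.8 + 0.0200×568.5 + 0.0600×728.0 = 237.4520 per 1,000.
Ratio = 223.5170 ÷ 237.4520 = 0.94131.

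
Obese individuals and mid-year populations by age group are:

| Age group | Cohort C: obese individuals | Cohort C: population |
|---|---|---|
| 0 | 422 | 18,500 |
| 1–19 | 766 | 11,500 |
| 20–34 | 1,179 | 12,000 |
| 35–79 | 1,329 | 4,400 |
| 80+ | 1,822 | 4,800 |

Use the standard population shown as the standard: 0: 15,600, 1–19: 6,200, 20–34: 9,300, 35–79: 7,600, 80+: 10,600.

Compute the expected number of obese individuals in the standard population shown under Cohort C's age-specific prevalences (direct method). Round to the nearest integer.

8002

Age-specific rates per 1,000 for Cohort C: 22.811, 66.609, 98.250, 302.045, 379.583.
Expected obese individuals = Σ (standard pop × age-specific rate ÷ 1,000)
= 15,600×22.811/1,000 + 6,200×66.609/1,000 + 9,300×98.250/1,000 + 7,600×302.045/1,000 + 10,600×379.583/1,000
= 355.85 + 412.97 + 913.73 + 2295.55 + 4023.58 = 8001.68.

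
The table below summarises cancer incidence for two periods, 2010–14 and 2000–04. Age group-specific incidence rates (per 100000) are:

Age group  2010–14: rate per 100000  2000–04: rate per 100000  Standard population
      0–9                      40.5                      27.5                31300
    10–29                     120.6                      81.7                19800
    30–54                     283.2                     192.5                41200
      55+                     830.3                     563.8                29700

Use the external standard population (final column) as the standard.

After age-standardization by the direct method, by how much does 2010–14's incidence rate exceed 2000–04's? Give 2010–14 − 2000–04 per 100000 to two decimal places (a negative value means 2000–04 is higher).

105.16

Standard total = 122000; weights = 0.2566, 0.1623, 0.3377, 0.2434.
2010–14: 0.2566×40.5 + 0.1623×120.6 + 0.3377×283.2 + 0.2434×830.3 = 327.7318 per 100000.
2000–04: 0.2566×27.5 + 0.1623×81.7 + 0.3377×192.5 + 0.2434×563.8 = 222.5760 per 100000.
Difference = 327.7318 − 222.5760 = 105.1558.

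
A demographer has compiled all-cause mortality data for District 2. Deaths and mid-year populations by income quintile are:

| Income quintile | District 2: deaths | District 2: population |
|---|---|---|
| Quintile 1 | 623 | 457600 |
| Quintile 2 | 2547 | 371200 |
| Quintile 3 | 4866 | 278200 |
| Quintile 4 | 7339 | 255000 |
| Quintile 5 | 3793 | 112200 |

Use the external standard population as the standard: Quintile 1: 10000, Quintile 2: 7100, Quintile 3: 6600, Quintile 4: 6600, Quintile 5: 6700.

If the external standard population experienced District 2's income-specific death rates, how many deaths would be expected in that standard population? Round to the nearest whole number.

Income-specific rates per 100000 for District 2: 136.15, 686.15, 1749.10, 2878.04, 3380.57.
Expected deaths = Σ (standard pop × income-specific rate ÷ 100000)
= 10000×136.15/100000 + 7100×686.15/100000 + 6600×1749.10/100000 + 6600×2878.04/100000 + 6700×3380.57/100000
= 13.61 + 48.72 + 115.44 + 189.95 + 226.50 = 594.22.

594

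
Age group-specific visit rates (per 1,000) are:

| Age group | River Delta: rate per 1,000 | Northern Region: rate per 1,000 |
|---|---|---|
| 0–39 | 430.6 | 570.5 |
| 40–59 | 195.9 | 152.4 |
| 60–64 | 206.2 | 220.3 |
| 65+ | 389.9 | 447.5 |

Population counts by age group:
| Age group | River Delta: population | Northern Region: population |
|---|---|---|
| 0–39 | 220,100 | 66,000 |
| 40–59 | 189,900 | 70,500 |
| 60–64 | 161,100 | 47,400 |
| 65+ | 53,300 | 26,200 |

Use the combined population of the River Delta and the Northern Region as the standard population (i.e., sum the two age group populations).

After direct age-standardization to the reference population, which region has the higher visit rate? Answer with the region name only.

Northern Region

Combined standard total = 834,500; weights = 0.3428, 0.3120, 0.2499, 0.0953.
The River Delta: 0.3428×430.6 + 0.3120×195.9 + 0.2499×206.2 + 0.0953×389.9 = 297.4197 per 1,000.
The Northern Region: 0.3428×570.5 + 0.3120×152.4 + 0.2499×220.3 + 0.0953×447.5 = 340.8194 per 1,000.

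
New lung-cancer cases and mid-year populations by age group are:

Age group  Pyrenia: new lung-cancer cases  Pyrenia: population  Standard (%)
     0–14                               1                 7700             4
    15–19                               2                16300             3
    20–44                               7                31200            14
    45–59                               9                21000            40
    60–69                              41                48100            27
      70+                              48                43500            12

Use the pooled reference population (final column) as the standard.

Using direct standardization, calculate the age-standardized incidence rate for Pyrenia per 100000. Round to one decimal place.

Age-specific rates per 100000 for Pyrenia: 12.99, 12.27, 22.44, 42.86, 85.24, 110.34.
Standard weights: 0.04, 0.03, 0.14, 0.40, 0.27, 0.12.
Standardized rate: 0.0400×12.99 + 0.0300×12.27 + 0.1400×22.44 + 0.4000×42.86 + 0.2700×85.24 + 0.1200×110.34 = 57.4274 per 100000.

57.4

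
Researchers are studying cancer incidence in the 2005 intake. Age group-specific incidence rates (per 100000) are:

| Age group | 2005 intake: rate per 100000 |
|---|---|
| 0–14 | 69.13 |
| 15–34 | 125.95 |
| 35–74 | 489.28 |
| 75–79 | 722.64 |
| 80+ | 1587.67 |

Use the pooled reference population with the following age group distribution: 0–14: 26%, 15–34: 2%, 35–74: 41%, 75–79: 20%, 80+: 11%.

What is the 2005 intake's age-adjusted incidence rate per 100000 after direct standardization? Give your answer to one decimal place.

Standard weights: 0.26, 0.02, 0.41, 0.20, 0.11.
Standardized rate: 0.2600×69.13 + 0.0200×125.95 + 0.4100×489.28 + 0.2000×722.64 + 0.1100×1587.67 = 540.2693 per 100000.

540.3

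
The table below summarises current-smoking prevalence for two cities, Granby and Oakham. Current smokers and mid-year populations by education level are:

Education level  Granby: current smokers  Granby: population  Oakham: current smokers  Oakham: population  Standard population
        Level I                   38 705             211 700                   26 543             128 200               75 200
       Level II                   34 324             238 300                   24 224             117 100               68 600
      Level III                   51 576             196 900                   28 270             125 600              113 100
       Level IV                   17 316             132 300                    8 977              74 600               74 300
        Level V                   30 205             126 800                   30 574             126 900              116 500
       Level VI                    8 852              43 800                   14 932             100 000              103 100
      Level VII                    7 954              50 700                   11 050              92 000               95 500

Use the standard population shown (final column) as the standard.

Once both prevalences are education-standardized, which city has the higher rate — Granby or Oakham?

Education-specific rates per 1 000 for Granby: 182.829, 144.037, 261.940, 130.884, 238.210, 202.100, 156.884.
For Oakham: 207.044, 206.866, 225.080, 120.335, 240.930, 149.320, 120.109.
Standard total = 646 300; weights = 0.1164, 0.1061, 0.1750, 0.1150, 0.1803, 0.1595, 0.1478.
Granby: 0.1164×182.829 + 0.1061×144.037 + 0.1750×261.940 + 0.1150×130.884 + 0.1803×238.210 + 0.1595×202.100 + 0.1478×156.884 = 195.8072 per 1 000.
Oakham: 0.1164×207.044 + 0.1061×206.866 + 0.1750×225.080 + 0.1150×120.335 + 0.1803×240.930 + 0.1595×149.320 + 0.1478×120.109 = 184.2669 per 1 000.
The crude rates (188.84 vs 189.13) would put Oakham higher, but that reflects its education composition; once standardized to a common education structure, Granby has the higher underlying rate.

Granby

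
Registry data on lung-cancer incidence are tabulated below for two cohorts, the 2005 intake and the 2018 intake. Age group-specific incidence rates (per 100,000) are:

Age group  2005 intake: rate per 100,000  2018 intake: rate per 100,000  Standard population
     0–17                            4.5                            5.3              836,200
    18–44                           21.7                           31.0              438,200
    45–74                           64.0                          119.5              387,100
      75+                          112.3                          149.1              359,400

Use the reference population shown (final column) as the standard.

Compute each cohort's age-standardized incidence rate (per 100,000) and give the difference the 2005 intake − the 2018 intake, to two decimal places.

-19.52

Standard total = 2,020,900; weights = 0.4138, 0.2168, 0.1915, 0.1778.
The 2005 intake: 0.4138×4.5 + 0.2168×21.7 + 0.1915×64.0 + 0.1778×112.3 = 38.7980 per 100,000.
The 2018 intake: 0.4138×5.3 + 0.2168×31.0 + 0.1915×119.5 + 0.1778×149.1 = 58.3211 per 100,000.
Difference = 38.7980 − 58.3211 = -19.5231.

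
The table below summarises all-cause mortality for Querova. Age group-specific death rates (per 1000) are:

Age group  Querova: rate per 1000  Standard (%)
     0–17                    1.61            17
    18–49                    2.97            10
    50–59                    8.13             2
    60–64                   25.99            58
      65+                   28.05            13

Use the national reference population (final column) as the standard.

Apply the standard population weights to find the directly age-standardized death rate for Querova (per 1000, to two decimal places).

Standard weights: 0.17, 0.10, 0.02, 0.58, 0.13.
Standardized rate: 0.1700×1.61 + 0.1000×2.97 + 0.0200×8.13 + 0.5800×25.99 + 0.1300×28.05 = 19.4540 per 1000.

19.45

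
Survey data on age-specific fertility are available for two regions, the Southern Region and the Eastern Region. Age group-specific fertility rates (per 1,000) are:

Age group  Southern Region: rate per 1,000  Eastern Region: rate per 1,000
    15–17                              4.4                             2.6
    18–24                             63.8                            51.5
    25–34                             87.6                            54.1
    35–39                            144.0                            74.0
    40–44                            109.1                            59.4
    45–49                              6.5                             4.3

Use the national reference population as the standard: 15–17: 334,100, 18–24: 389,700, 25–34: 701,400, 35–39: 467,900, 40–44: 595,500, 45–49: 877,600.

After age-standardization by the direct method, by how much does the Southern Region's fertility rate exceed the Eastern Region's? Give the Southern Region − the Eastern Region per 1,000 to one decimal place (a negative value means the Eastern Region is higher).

Standard total = 3,366,200; weights = 0.0993, 0.1158, 0.2084, 0.1390, 0.1769, 0.2607.
The Southern Region: 0.0993×4.4 + 0.1158×63.8 + 0.2084×87.6 + 0.1390×144.0 + 0.1769×109.1 + 0.2607×6.5 = 67.0865 per 1,000.
The Eastern Region: 0.0993×2.6 + 0.1158×51.5 + 0.2084×54.1 + 0.1390×74.0 + 0.1769×59.4 + 0.2607×4.3 = 39.4079 per 1,000.
Difference = 67.0865 − 39.4079 = 27.6786.

27.7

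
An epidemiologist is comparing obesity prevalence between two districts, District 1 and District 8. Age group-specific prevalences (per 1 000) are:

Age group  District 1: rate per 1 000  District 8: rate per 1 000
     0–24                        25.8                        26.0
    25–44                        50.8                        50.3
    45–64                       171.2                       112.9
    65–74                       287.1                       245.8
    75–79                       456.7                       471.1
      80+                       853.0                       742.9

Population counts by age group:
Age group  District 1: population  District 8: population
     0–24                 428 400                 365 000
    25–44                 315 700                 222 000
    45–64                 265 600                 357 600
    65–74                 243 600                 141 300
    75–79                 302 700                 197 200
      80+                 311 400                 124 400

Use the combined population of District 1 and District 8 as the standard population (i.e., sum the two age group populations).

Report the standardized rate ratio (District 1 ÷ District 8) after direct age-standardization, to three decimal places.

Combined standard total = 3 274 900; weights = 0.2423, 0.1642, 0.1903, 0.1175, 0.1526, 0.1331.
District 1: 0.2423×25.8 + 0.1642×50.8 + 0.1903×171.2 + 0.1175×287.1 + 0.1526×456.7 + 0.1331×853.0 = 264.1373 per 1 000.
District 8: 0.2423×26.0 + 0.1642×50.3 + 0.1903×112.9 + 0.1175×245.8 + 0.1526×471.1 + 0.1331×742.9 = 235.7022 per 1 000.
Ratio = 264.1373 ÷ 235.7022 = 1.12064.

1.121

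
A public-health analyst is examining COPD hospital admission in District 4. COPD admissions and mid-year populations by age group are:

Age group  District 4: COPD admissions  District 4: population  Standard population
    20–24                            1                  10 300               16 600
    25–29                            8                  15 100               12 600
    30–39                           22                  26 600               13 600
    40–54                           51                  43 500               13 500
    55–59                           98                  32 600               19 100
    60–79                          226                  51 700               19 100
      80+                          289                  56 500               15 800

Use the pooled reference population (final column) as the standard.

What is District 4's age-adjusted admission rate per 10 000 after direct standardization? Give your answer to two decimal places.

23.31

Age-specific rates per 10 000 for District 4: 0.97, 5.30, 8.27, 11.72, 30.06, 43.71, 51.15.
Standard total = 110 300; weights = 0.1505, 0.1142, 0.1233, 0.1224, 0.1732, 0.1732, 0.1432.
Standardized rate: 0.1505×0.97 + 0.1142×5.30 + 0.1233×8.27 + 0.1224×11.72 + 0.1732×30.06 + 0.1732×43.71 + 0.1432×51.15 = 23.3083 per 10 000.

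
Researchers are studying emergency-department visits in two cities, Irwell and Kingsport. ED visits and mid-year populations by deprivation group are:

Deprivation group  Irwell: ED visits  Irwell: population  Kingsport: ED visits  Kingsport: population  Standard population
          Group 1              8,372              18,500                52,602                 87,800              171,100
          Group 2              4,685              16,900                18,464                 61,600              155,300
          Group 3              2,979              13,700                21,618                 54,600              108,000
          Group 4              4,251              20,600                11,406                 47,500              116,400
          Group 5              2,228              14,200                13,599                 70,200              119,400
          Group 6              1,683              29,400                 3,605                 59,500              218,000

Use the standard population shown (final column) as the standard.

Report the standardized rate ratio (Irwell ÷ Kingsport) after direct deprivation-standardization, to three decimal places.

Deprivation-specific rates per 1,000 for Irwell: 452.541, 277.219, 217.445, 206.359, 156.901, 57.245.
For Kingsport: 599.112, 299.740, 395.934, 240.126, 193.718, 60.588.
Standard total = 888,200; weights = 0.1926, 0.1748, 0.1216, 0.1311, 0.1344, 0.2454.
Irwell: 0.1926×452.541 + 0.1748×277.219 + 0.1216×217.445 + 0.1311×206.359 + 0.1344×156.901 + 0.2454×57.245 = 224.2733 per 1,000.
Kingsport: 0.1926×599.112 + 0.1748×299.740 + 0.1216×395.934 + 0.1311×240.126 + 0.1344×193.718 + 0.2454×60.588 = 288.3443 per 1,000.
Ratio = 224.2733 ÷ 288.3443 = 0.77780.

0.778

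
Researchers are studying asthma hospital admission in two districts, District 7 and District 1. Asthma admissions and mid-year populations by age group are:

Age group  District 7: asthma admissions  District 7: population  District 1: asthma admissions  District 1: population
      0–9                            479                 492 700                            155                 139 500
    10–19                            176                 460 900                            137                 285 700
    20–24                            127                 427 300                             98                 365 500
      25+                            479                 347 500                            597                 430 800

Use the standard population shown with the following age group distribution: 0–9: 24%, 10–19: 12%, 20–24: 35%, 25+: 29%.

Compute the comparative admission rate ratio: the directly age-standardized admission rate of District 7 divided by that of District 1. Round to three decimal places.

Age-specific rates per 10 000 for District 7: 9.72, 3.82, 2.97, 13.78.
For District 1: 11.11, 4.80, 2.68, 13.86.
Standard weights: 0.24, 0.12, 0.35, 0.29.
District 7: 0.2400×9.72 + 0.1200×3.82 + 0.3500×2.97 + 0.2900×13.78 = 7.8292 per 10 000.
District 1: 0.2400×11.11 + 0.1200×4.80 + 0.3500×2.68 + 0.2900×13.86 = 8.1993 per 10 000.
Ratio = 7.8292 ÷ 8.1993 = 0.95485.

0.955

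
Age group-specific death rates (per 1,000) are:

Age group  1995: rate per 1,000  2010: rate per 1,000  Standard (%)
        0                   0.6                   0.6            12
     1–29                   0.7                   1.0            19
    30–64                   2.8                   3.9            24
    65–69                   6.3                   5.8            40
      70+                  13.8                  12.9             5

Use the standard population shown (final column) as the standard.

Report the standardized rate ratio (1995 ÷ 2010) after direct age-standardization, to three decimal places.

Standard weights: 0.12, 0.19, 0.24, 0.40, 0.05.
1995: 0.1200×0.6 + 0.1900×0.7 + 0.2400×2.8 + 0.4000×6.3 + 0.0500×13.8 = 4.0870 per 1,000.
2010: 0.1200×0.6 + 0.1900×1.0 + 0.2400×3.9 + 0.4000×5.8 + 0.0500×12.9 = 4.1630 per 1,000.
Ratio = 4.0870 ÷ 4.1630 = 0.98174.

0.982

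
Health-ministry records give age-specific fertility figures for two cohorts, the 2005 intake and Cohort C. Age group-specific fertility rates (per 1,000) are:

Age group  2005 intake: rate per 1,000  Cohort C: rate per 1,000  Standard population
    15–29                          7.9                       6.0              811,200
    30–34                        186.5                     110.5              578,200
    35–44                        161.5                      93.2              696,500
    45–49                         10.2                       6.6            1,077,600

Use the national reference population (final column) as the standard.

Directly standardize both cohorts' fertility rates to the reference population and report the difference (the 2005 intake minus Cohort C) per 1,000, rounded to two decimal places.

30.64

Standard total = 3,163,500; weights = 0.2564, 0.1828, 0.2202, 0.3406.
The 2005 intake: 0.2564×7.9 + 0.1828×186.5 + 0.2202×161.5 + 0.3406×10.2 = 75.1443 per 1,000.
Cohort C: 0.2564×6.0 + 0.1828×110.5 + 0.2202×93.2 + 0.3406×6.6 = 44.5027 per 1,000.
Difference = 75.1443 − 44.5027 = 30.6416.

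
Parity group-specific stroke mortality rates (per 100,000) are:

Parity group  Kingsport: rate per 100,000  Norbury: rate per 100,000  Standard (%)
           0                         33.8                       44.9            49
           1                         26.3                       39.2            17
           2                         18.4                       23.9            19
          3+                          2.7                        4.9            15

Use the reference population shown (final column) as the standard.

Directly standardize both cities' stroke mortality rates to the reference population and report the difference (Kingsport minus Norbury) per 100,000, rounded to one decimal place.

-9.0

Standard weights: 0.49, 0.17, 0.19, 0.15.
Kingsport: 0.4900×33.8 + 0.1700×26.3 + 0.1900×18.4 + 0.1500×2.7 = 24.9340 per 100,000.
Norbury: 0.4900×44.9 + 0.1700×39.2 + 0.1900×23.9 + 0.1500×4.9 = 33.9410 per 100,000.
Difference = 24.9340 − 33.9410 = -9.0070.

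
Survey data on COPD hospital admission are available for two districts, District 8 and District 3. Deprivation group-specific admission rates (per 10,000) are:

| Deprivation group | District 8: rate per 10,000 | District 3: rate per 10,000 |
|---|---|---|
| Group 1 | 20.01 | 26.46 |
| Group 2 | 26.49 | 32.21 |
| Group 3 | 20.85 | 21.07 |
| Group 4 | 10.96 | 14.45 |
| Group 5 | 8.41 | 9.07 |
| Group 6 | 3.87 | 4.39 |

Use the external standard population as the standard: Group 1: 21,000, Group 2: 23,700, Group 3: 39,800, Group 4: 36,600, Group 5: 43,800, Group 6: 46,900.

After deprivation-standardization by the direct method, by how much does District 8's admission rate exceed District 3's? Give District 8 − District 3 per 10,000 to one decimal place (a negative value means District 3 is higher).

-2.2

Standard total = 211,800; weights = 0.0992, 0.1119, 0.1879, 0.1728, 0.2068, 0.2214.
District 8: 0.0992×20.01 + 0.1119×26.49 + 0.1879×20.85 + 0.1728×10.96 + 0.2068×8.41 + 0.2214×3.87 = 13.3562 per 10,000.
District 3: 0.0992×26.46 + 0.1119×32.21 + 0.1879×21.07 + 0.1728×14.45 + 0.2068×9.07 + 0.2214×4.39 = 15.5319 per 10,000.
Difference = 13.3562 − 15.5319 = -2.1756.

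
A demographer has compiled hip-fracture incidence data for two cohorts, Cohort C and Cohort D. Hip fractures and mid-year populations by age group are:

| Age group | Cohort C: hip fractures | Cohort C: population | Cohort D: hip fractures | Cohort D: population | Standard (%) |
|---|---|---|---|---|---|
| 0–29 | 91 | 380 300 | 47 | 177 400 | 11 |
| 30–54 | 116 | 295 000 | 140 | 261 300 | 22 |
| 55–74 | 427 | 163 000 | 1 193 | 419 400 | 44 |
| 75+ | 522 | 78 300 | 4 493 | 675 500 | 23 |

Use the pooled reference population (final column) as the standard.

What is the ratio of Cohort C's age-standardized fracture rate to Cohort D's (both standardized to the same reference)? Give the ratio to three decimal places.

0.956

Age-specific rates per 100 000 for Cohort C: 23.93, 39.32, 261.96, 666.67.
For Cohort D: 26.49, 53.58, 284.45, 665.14.
Standard weights: 0.11, 0.22, 0.44, 0.23.
Cohort C: 0.1100×23.93 + 0.2200×39.32 + 0.4400×261.96 + 0.2300×666.67 = 279.8801 per 100 000.
Cohort D: 0.1100×26.49 + 0.2200×53.58 + 0.4400×284.45 + 0.2300×665.14 = 292.8428 per 100 000.
Ratio = 279.8801 ÷ 292.8428 = 0.95574.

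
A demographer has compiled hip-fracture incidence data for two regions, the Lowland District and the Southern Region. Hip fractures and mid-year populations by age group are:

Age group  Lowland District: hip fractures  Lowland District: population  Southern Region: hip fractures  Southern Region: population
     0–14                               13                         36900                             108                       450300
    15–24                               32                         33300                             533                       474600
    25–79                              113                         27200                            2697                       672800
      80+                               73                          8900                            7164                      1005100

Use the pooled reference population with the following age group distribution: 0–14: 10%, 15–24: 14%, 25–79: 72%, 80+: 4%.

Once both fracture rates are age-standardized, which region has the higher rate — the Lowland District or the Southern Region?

Age-specific rates per 100000 for the Lowland District: 35.23, 96.10, 415.44, 820.22.
For the Southern Region: 23.98, 112.31, 400.86, 712.76.
Standard weights: 0.10, 0.14, 0.72, 0.04.
The Lowland District: 0.1000×35.23 + 0.1400×96.10 + 0.7200×415.44 + 0.0400×820.22 = 348.9031 per 100000.
The Southern Region: 0.1000×23.98 + 0.1400×112.31 + 0.7200×400.86 + 0.0400×712.76 = 335.2524 per 100000.
The crude rates (217.31 vs 403.49) would put the Southern Region higher, but that reflects its age composition; once standardized to a common age structure, the Lowland District has the higher underlying rate.

Lowland District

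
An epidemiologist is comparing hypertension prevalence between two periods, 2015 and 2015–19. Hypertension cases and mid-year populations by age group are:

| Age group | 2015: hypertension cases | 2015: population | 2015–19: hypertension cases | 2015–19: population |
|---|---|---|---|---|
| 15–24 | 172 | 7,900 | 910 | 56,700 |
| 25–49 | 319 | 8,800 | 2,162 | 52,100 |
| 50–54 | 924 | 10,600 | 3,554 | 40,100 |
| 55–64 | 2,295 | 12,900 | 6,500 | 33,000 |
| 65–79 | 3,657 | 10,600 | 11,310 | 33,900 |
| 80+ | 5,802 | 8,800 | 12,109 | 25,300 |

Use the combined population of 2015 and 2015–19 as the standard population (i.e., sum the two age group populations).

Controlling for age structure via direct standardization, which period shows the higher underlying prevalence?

2015

Age-specific rates per 1,000 for 2015: 21.772, 36.250, 87.170, 177.907, 345.000, 659.318.
For 2015–19: 16.049, 41.497, 88.628, 196.970, 333.628, 478.617.
Combined standard total = 300,700; weights = 0.2148, 0.2025, 0.1686, 0.1526, 0.1480, 0.1134.
2015: 0.2148×21.772 + 0.2025×36.250 + 0.1686×87.170 + 0.1526×177.907 + 0.1480×345.000 + 0.1134×659.318 = 179.6967 per 1,000.
2015–19: 0.2148×16.049 + 0.2025×41.497 + 0.1686×88.628 + 0.1526×196.970 + 0.1480×333.628 + 0.1134×478.617 = 160.5109 per 1,000.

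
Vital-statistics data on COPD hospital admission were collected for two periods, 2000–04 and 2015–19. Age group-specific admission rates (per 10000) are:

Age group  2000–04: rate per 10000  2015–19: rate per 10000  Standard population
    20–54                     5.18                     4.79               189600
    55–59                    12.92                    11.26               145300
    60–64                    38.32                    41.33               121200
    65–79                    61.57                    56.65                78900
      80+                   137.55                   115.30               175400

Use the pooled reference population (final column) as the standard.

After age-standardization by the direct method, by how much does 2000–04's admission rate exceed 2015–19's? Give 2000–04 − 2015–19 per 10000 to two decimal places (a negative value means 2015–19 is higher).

5.97

Standard total = 710400; weights = 0.2669, 0.2045, 0.1706, 0.1111, 0.2469.
2000–04: 0.2669×5.18 + 0.2045×12.92 + 0.1706×38.32 + 0.1111×61.57 + 0.2469×137.55 = 51.3625 per 10000.
2015–19: 0.2669×4.79 + 0.2045×11.26 + 0.1706×41.33 + 0.1111×56.65 + 0.2469×115.30 = 45.3924 per 10000.
Difference = 51.3625 − 45.3924 = 5.9701.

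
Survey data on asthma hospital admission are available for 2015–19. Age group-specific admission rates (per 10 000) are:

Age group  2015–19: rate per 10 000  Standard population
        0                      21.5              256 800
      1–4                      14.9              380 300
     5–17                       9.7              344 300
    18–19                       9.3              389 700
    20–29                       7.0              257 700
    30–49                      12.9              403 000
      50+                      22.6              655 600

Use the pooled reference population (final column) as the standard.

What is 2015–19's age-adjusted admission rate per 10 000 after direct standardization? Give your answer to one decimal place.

Standard total = 2 687 400; weights = 0.0956, 0.1415, 0.1281, 0.1450, 0.0959, 0.1500, 0.2440.
Standardized rate: 0.0956×21.5 + 0.1415×14.9 + 0.1281×9.7 + 0.1450×9.3 + 0.0959×7.0 + 0.1500×12.9 + 0.2440×22.6 = 14.8734 per 10 000.

14.9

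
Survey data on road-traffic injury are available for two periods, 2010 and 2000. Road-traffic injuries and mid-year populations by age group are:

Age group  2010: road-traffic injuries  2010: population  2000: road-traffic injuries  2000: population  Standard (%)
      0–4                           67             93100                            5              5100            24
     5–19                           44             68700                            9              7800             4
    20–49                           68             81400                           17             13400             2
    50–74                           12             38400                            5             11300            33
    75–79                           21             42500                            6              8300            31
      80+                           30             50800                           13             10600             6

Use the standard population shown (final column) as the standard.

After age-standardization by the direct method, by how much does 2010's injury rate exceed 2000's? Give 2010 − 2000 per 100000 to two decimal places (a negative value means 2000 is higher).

Age-specific rates per 100000 for 2010: 71.97, 64.05, 83.54, 31.25, 49.41, 59.06.
For 2000: 98.04, 115.38, 126.87, 44.25, 72.29, 122.64.
Standard weights: 0.24, 0.04, 0.02, 0.33, 0.31, 0.06.
2010: 0.2400×71.97 + 0.0400×64.05 + 0.0200×83.54 + 0.3300×31.25 + 0.3100×49.41 + 0.0600×59.06 = 50.6778 per 100000.
2000: 0.2400×98.04 + 0.0400×115.38 + 0.0200×126.87 + 0.3300×44.25 + 0.3100×72.29 + 0.0600×122.64 = 75.0520 per 100000.
Difference = 50.6778 − 75.0520 = -24.3742.

-24.37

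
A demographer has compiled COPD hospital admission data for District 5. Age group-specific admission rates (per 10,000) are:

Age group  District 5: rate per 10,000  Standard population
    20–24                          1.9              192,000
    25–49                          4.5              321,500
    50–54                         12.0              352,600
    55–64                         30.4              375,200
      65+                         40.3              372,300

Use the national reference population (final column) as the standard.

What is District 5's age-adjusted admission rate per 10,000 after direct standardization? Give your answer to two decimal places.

20.11

Standard total = 1,613,600; weights = 0.1190, 0.1992, 0.2185, 0.2325, 0.2307.
Standardized rate: 0.1190×1.9 + 0.1992×4.5 + 0.2185×12.0 + 0.2325×30.4 + 0.2307×40.3 = 20.1119 per 10,000.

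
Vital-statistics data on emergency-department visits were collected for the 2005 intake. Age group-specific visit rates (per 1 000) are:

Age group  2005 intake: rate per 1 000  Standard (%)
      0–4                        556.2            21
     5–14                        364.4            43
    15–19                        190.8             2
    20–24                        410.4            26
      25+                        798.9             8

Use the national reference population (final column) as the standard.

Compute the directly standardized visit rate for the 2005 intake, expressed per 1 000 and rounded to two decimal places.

Standard weights: 0.21, 0.43, 0.02, 0.26, 0.08.
Standardized rate: 0.2100×556.2 + 0.4300×364.4 + 0.0200×190.8 + 0.2600×410.4 + 0.0800×798.9 = 447.9260 per 1 000.

447.93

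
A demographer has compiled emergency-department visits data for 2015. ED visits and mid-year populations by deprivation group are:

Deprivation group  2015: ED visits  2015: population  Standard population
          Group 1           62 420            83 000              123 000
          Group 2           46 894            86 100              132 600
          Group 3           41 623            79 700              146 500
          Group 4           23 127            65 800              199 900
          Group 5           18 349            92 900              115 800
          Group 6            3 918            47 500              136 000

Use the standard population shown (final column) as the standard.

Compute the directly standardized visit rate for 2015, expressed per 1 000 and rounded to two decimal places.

404.76

Deprivation-specific rates per 1 000 for 2015: 752.048, 544.646, 522.246, 351.474, 197.513, 82.484.
Standard total = 853 800; weights = 0.1441, 0.1553, 0.1716, 0.2341, 0.1356, 0.1593.
Standardized rate: 0.1441×752.048 + 0.1553×544.646 + 0.1716×522.246 + 0.2341×351.474 + 0.1356×197.513 + 0.1593×82.484 = 404.7559 per 1 000.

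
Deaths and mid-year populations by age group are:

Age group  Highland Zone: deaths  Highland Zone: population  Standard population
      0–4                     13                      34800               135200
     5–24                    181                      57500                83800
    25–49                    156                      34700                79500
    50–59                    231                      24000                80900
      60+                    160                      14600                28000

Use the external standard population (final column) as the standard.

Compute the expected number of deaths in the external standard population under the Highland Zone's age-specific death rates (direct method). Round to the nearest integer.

1757

Age-specific rates per 100000 for the Highland Zone: 37.36, 314.78, 449.57, 962.50, 1095.89.
Expected deaths = Σ (standard pop × age-specific rate ÷ 100000)
= 135200×37.36/100000 + 83800×314.78/100000 + 79500×449.57/100000 + 80900×962.50/100000 + 28000×1095.89/100000
= 50.51 + 263.79 + 357.41 + 778.66 + 306.85 = 1757.21.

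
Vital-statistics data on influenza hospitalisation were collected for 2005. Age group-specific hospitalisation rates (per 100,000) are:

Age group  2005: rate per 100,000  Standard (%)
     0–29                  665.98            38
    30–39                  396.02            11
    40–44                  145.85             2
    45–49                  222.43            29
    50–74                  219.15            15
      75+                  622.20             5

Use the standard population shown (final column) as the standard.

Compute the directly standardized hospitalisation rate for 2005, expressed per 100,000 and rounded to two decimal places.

Standard weights: 0.38, 0.11, 0.02, 0.29, 0.15, 0.05.
Standardized rate: 0.3800×665.98 + 0.1100×396.02 + 0.0200×145.85 + 0.2900×222.43 + 0.1500×219.15 + 0.0500×622.20 = 428.0388 per 100,000.

428.04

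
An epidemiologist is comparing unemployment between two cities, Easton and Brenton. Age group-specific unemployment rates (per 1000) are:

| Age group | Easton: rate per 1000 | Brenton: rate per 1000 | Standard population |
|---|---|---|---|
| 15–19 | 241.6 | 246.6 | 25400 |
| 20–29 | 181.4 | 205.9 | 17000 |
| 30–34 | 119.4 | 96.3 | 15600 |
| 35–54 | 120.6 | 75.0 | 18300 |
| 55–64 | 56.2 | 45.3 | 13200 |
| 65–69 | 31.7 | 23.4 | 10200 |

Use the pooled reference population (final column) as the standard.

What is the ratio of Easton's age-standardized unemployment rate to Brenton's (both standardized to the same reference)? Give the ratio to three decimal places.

Standard total = 99700; weights = 0.2548, 0.1705, 0.1565, 0.1836, 0.1324, 0.1023.
Easton: 0.2548×241.6 + 0.1705×181.4 + 0.1565×119.4 + 0.1836×120.6 + 0.1324×56.2 + 0.1023×31.7 = 143.9844 per 1000.
Brenton: 0.2548×246.6 + 0.1705×205.9 + 0.1565×96.3 + 0.1836×75.0 + 0.1324×45.3 + 0.1023×23.4 = 135.1591 per 1000.
Ratio = 143.9844 ÷ 135.1591 = 1.06530.

1.065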